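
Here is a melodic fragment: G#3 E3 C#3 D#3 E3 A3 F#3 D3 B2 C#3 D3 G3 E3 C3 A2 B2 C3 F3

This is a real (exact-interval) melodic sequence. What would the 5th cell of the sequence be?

Taking 6-note groups, the heads are G#3, F#3, E3: the pattern moves down a 2nd.
Extending down a 2nd: D3 → C3.
From C3 the exact shape gives C3 Ab2 F2 G2 Ab2 Db3.

C3 Ab2 F2 G2 Ab2 Db3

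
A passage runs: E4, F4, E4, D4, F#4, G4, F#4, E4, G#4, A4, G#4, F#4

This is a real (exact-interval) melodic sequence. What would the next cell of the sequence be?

The 4-note cells begin on E4, F#4, G#4 — each up a 2nd from the last.
So cell 4 is A#4 B4 A#4 G#4.

A#4 B4 A#4 G#4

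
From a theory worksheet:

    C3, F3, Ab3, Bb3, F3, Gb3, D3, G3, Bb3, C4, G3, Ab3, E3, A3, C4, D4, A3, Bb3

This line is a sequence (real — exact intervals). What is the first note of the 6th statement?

A#3

Taking 6-note groups, the heads are C3, D3, E3: the pattern moves up a 2nd.
Continuing: F#3 → G#3 → A#3. Statement 6 starts on A#3.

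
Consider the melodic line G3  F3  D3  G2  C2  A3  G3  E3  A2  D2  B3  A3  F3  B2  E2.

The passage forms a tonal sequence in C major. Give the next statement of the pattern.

Taking 5-note groups, the heads are G3, A3, B3: the pattern moves up a 2nd.
So cell 4 is C4 B3 G3 C3 F2.

C4 B3 G3 C3 F2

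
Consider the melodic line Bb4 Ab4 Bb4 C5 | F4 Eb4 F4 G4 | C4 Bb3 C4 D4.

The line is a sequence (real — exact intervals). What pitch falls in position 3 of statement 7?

With 4-note cells, note 3 of each statement runs Bb4, F4, C4.
Carrying that down a 4th forward: G3 → D3 → A2 → E2.

E2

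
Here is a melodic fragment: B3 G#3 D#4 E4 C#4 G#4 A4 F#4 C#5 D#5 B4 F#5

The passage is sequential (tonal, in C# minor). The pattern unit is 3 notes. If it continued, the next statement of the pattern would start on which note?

G#5

Unit = 3 notes; the statements start on B3, E4, A4, D#5, moving up a 4th each time.
The next head, up a 4th from D#5, is G#5.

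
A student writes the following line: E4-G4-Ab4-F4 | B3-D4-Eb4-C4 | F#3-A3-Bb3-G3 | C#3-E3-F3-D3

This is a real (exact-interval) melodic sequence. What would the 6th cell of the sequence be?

D#2 F#2 G2 E2

The 4-note cells begin on E4, B3, F#3, C#3 — each down a 4th from the last.
Extending down a 4th: G#2 → D#2.
Statement 6 starts on D#2 and keeps the same exact contour: D#2 F#2 G2 E2.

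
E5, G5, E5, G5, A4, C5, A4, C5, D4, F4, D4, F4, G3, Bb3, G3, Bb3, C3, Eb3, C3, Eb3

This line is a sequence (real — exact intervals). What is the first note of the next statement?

With a 4-note motive the entries are E5, A4, D4, G3, C3, each down a 5th from the previous.
The next head, down a 5th from C3, is F2.

F2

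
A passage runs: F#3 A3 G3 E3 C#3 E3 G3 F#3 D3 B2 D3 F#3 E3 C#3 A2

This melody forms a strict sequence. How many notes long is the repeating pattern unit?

15 notes total. Splitting into 3 groups of 5:
F#3 A3 G3 E3 C#3 | E3 G3 F#3 D3 B2 | D3 F#3 E3 C#3 A2
Each cell is the previous one down a 2nd — so the unit is 5 notes.

5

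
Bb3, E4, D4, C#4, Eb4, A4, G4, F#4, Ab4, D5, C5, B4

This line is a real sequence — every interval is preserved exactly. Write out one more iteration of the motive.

Db5 G5 F5 E5

With a 4-note motive the entries are Bb3, Eb4, Ab4, each up a 4th from the previous.
Statement 4 starts on Db5 and keeps the same exact contour: Db5 G5 F5 E5.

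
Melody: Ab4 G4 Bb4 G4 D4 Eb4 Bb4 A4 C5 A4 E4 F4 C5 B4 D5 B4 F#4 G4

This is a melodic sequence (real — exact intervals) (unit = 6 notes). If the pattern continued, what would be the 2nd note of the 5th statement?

With 6-note cells, note 2 of each statement runs G4, A4, B4.
Each moves up a 2nd. Continuing: C#5 → D#5.

D#5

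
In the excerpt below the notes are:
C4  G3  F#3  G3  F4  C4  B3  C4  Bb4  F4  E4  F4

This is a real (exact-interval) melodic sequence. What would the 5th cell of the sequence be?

Ab5 Eb5 D5 Eb5

Taking 4-note groups, the heads are C4, F4, Bb4: the pattern moves up a 4th.
Carrying on: Eb5 → Ab5.
Statement 5 starts on Ab5 and keeps the same exact contour: Ab5 Eb5 D5 Eb5.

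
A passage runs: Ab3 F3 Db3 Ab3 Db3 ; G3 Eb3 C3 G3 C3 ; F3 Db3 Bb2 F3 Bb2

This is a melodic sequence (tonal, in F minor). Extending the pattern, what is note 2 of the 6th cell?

Ab2

Grouping in 5s, the 2nd note of each cell is F3, Eb3, Db3.
Extending down a 2nd: C3 → Bb2 → Ab2.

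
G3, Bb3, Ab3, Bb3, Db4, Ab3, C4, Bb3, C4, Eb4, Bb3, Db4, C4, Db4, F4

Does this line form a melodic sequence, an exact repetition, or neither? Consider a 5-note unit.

sequence

Each 5-note cell is the previous one transposed up a 2nd.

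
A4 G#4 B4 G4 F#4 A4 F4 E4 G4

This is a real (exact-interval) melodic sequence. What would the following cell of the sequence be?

Eb4 D4 F4

With a 3-note motive the entries are A4, G4, F4, each down a 2nd from the previous.
So cell 4 is Eb4 D4 F4.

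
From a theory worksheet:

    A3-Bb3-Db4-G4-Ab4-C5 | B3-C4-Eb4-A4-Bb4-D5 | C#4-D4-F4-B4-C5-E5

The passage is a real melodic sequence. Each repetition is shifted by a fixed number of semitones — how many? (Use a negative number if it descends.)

2

The 6-note cells begin on A3, B3, C#4 — each up a 2nd from the last.
A3→B3 is 59 − 57 = 2 semitones.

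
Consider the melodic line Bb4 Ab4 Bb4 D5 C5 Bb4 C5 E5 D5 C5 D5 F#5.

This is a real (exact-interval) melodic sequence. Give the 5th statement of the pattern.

F#5 E5 F#5 A#5

The 4-note cells begin on Bb4, C5, D5 — each up a 2nd from the last.
Carrying on: E5 → F#5.
From F#5 the exact shape gives F#5 E5 F#5 A#5.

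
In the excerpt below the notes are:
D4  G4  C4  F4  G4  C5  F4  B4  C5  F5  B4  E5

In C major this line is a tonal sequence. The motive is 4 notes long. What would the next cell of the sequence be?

Taking 4-note groups, the heads are D4, G4, C5: the pattern moves up a 4th.
So cell 4 is F5 B5 E5 A5.

F5 B5 E5 A5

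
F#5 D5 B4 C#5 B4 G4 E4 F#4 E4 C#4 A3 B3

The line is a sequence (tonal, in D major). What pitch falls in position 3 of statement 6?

With 4-note cells, note 3 of each statement runs B4, E4, A3.
Each moves down a 5th. Continuing: D3 → G2 → C#2.

C#2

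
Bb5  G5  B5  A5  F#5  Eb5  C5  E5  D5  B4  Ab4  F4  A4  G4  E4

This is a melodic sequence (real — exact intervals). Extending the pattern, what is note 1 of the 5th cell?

Gb3

With 5-note cells, note 1 of each statement runs Bb5, Eb5, Ab4.
Each moves down a 5th. Continuing: Db4 → Gb3.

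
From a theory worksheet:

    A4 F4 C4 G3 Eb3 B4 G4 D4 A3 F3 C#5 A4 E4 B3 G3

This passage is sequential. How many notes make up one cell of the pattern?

15 notes total. Splitting into 3 groups of 5:
A4 F4 C4 G3 Eb3 | B4 G4 D4 A3 F3 | C#5 A4 E4 B3 G3
Every group is a transposition up a 2nd of the one before; no shorter unit works.

5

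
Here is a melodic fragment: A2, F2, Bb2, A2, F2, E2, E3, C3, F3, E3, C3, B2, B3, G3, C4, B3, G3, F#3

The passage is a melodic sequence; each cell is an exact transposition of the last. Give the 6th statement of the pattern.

G#5 E5 A5 G#5 E5 D#5

Unit = 6 notes; the statements start on A2, E3, B3, moving up a 5th each time.
Continuing the starts: F#4 → C#5 → G#5.
Statement 6 starts on G#5 and keeps the same exact contour: G#5 E5 A5 G#5 E5 D#5.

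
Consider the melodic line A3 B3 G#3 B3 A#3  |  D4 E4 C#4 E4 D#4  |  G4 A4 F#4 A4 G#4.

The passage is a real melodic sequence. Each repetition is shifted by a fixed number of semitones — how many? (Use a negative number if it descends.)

Taking 5-note groups, the heads are A3, D4, G4: the pattern moves up a 4th.
A3→D4 is 62 − 57 = 5 semitones.

5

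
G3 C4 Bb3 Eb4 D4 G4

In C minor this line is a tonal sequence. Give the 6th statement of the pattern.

Unit = 2 notes; the statements start on G3, Bb3, D4, moving up a 3rd each time.
Continuing the starts: F4 → Ab4 → C5.
So cell 6 is C5 F5.

C5 F5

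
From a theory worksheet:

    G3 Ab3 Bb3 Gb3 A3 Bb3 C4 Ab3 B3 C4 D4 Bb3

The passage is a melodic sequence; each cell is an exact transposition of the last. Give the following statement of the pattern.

C#4 D4 E4 C4

Taking 4-note groups, the heads are G3, A3, B3: the pattern moves up a 2nd.
Statement 4 starts on C#4 and keeps the same exact contour: C#4 D4 E4 C4.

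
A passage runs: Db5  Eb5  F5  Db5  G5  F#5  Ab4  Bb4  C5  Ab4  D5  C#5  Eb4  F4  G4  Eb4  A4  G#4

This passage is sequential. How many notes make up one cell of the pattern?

6

Try groups of 6 (3 cells in 18 notes):
Db5 Eb5 F5 Db5 G5 F#5 | Ab4 Bb4 C5 Ab4 D5 C#5 | Eb4 F4 G4 Eb4 A4 G#4
That's a consistent down a 4th shift per cell, and no other grouping gives one.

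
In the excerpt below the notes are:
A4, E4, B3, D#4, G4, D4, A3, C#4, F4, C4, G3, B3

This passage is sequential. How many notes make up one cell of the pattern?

There are 12 notes; a 4-note unit gives 3 cells:
A4 E4 B3 D#4 | G4 D4 A3 C#4 | F4 C4 G3 B3
That's a consistent down a 2nd shift per cell, and no other grouping gives one.

4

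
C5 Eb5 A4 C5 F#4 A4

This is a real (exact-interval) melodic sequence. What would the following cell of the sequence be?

D#4 F#4

With a 2-note motive the entries are C5, A4, F#4, each down a 3rd from the previous.
From D#4 the exact shape gives D#4 F#4.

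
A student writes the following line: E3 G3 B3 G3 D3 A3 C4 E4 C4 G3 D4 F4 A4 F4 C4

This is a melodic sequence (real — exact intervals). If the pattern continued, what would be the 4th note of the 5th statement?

With 5-note cells, note 4 of each statement runs G3, C4, F4.
Extending up a 4th: Bb4 → Eb5.

Eb5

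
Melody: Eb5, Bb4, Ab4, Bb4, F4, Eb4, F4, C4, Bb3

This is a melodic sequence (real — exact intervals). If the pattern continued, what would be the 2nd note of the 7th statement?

The unit is 3 notes. Position-2 pitches of the 3 shown cells: Bb4, F4, C4.
Each moves down a 4th. Continuing: G3 → D3 → A2 → E2.

E2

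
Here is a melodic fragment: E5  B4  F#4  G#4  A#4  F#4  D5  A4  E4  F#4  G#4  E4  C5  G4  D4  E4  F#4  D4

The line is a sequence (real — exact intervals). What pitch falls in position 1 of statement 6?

Grouping in 6s, the 1st note of each cell is E5, D5, C5.
Each moves down a 2nd. Continuing: Bb4 → Ab4 → Gb4.

Gb4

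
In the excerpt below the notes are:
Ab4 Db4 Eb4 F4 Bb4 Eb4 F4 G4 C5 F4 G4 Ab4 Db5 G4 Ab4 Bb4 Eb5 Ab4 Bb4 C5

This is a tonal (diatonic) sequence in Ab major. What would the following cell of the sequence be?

F5 Bb4 C5 Db5

Unit = 4 notes; the statements start on Ab4, Bb4, C5, Db5, Eb5, moving up a 2nd each time.
So cell 6 is F5 Bb4 C5 Db5.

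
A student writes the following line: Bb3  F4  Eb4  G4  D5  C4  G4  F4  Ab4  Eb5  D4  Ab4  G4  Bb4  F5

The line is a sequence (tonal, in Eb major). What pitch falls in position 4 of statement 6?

Eb5

With 5-note cells, note 4 of each statement runs G4, Ab4, Bb4.
Each moves up a 2nd. Continuing: C5 → D5 → Eb5.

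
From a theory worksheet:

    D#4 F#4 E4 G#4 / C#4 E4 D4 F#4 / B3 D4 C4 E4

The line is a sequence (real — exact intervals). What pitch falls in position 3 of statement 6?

The unit is 4 notes. Position-3 pitches of the 3 shown cells: E4, D4, C4.
Carrying that down a 2nd forward: Bb3 → Ab3 → Gb3.

Gb3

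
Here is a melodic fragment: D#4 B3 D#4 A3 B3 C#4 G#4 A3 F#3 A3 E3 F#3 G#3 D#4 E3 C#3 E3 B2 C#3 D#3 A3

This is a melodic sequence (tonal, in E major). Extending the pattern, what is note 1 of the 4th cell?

B2

With 7-note cells, note 1 of each statement runs D#4, A3, E3.
One more down a 4th gives B2.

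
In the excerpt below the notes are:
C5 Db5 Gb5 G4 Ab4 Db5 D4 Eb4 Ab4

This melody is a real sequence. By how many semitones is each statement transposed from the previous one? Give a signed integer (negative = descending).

-5

The 3-note cells begin on C5, G4, D4 — each down a 4th from the last.
C5 to G4 spans -5 semitones.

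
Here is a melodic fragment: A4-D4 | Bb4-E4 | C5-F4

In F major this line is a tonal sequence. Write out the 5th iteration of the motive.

E5 A4

With a 2-note motive the entries are A4, Bb4, C5, each up a 2nd from the previous.
Continuing the starts: D5 → E5.
Statement 5 starts on E5 and keeps the same diatonic contour: E5 A4.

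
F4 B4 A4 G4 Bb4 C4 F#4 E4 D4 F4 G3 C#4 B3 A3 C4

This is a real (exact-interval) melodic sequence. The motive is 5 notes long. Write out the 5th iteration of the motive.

A2 D#3 C#3 B2 D3

The 5-note cells begin on F4, C4, G3 — each down a 4th from the last.
Extending down a 4th: D3 → A2.
From A2 the exact shape gives A2 D#3 C#3 B2 D3.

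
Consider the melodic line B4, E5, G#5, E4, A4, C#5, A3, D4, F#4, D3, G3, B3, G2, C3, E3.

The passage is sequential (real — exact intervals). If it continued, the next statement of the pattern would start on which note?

C2

With a 3-note motive the entries are B4, E4, A3, D3, G2, each down a 5th from the previous.
The next head, down a 5th from G2, is C2.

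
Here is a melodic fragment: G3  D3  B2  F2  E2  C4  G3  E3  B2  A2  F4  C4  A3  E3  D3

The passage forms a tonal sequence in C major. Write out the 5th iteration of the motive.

Unit = 5 notes; the statements start on G3, C4, F4, moving up a 4th each time.
Extending up a 4th: B4 → E5.
Statement 5 starts on E5 and keeps the same diatonic contour: E5 B4 G4 D4 C4.

E5 B4 G4 D4 C4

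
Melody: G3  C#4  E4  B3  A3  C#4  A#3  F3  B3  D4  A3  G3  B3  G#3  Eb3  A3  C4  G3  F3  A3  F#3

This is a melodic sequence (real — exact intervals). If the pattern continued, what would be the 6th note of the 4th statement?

G3

The unit is 7 notes. Position-6 pitches of the 3 shown cells: C#4, B3, A3.
Each moves down a 2nd; the next is G3.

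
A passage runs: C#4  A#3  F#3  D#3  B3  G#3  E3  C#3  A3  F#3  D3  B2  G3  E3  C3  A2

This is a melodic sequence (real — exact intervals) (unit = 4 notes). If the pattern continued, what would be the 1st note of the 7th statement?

Db3

Grouping in 4s, the 1st note of each cell is C#4, B3, A3, G3.
Extending down a 2nd: F3 → Eb3 → Db3.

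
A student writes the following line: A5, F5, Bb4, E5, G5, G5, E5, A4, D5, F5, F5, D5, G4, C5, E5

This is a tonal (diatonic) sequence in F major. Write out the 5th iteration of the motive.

D5 Bb4 E4 A4 C5

Unit = 5 notes; the statements start on A5, G5, F5, moving down a 2nd each time.
Carrying on: E5 → D5.
From D5 the diatonic shape gives D5 Bb4 E4 A4 C5.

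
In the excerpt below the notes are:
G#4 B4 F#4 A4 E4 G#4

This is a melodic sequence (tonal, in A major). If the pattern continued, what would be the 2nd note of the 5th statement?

With 2-note cells, note 2 of each statement runs B4, A4, G#4.
Each moves down a 2nd. Continuing: F#4 → E4.

E4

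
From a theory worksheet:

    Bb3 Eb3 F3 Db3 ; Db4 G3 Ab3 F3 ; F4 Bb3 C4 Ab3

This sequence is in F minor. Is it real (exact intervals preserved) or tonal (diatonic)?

tonal

Every note is diatonic to F minor.
Cell 1 has -7 semitones from note 1 to 2, but cell 2 has -6 — the interval quality changes while the contour stays the same, which is the hallmark of a tonal sequence.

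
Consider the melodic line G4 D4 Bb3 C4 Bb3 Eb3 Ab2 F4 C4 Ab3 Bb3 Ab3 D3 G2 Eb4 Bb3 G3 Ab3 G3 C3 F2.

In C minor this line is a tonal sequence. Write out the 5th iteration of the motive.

C4 G3 Eb3 F3 Eb3 Ab2 D2

Taking 7-note groups, the heads are G4, F4, Eb4: the pattern moves down a 2nd.
Continuing the starts: D4 → C4.
From C4 the diatonic shape gives C4 G3 Eb3 F3 Eb3 Ab2 D2.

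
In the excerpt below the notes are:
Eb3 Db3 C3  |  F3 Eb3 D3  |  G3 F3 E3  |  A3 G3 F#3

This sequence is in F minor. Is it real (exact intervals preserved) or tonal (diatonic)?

Each cell has the same semitone pattern (-2, -1) — intervals are preserved exactly.
And D3 lies outside F minor, so the sequence is real rather than tonal.

real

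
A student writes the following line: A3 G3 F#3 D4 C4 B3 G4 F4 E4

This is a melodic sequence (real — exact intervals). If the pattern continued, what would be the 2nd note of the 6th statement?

Ab5

The unit is 3 notes. Position-2 pitches of the 3 shown cells: G3, C4, F4.
Carrying that up a 4th forward: Bb4 → Eb5 → Ab5.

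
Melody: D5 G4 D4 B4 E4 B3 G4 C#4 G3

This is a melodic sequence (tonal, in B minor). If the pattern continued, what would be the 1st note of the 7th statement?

Grouping in 3s, the 1st note of each cell is D5, B4, G4.
Carrying that down a 3rd forward: E4 → C#4 → A3 → F#3.

F#3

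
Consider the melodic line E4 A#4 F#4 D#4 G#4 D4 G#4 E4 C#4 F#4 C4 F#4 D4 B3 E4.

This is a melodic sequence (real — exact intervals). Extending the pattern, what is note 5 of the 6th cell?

The unit is 5 notes. Position-5 pitches of the 3 shown cells: G#4, F#4, E4.
Carrying that down a 2nd forward: D4 → C4 → Bb3.

Bb3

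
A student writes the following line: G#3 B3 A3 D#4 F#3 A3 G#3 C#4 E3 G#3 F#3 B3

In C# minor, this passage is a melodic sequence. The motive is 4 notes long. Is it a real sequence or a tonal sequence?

tonal

Every note is diatonic to C# minor.
Cell 1 has -2 semitones from note 2 to 3, but cell 2 has -1 — the interval quality changes while the contour stays the same, which is the hallmark of a tonal sequence.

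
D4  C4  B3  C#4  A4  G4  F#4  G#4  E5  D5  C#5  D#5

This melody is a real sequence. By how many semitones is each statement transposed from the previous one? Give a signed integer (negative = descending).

Unit = 4 notes; the statements start on D4, A4, E5, moving up a 5th each time.
D4→A4 is 69 − 62 = 7 semitones.

7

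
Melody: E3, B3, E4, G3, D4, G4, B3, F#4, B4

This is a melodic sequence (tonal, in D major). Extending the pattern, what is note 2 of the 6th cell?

Grouping in 3s, the 2nd note of each cell is B3, D4, F#4.
Each moves up a 3rd. Continuing: A4 → C#5 → E5.

E5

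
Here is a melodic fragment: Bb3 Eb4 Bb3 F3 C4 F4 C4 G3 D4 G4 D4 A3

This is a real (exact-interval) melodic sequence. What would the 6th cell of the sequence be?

Taking 4-note groups, the heads are Bb3, C4, D4: the pattern moves up a 2nd.
Extending up a 2nd: E4 → F#4 → G#4.
From G#4 the exact shape gives G#4 C#5 G#4 D#4.

G#4 C#5 G#4 D#4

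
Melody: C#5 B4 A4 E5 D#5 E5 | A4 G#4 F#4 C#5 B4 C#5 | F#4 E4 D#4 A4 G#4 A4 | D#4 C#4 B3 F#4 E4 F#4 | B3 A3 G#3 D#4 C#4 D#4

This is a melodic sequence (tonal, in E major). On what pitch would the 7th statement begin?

E3

The 6-note cells begin on C#5, A4, F#4, D#4, B3 — each down a 3rd from the last.
Extending the heads down a 3rd: G#3 → E3.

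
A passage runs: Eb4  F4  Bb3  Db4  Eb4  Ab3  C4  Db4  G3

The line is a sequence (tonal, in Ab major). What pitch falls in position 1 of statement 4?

Grouping in 3s, the 1st note of each cell is Eb4, Db4, C4.
Each moves down a 2nd; the next is Bb3.

Bb3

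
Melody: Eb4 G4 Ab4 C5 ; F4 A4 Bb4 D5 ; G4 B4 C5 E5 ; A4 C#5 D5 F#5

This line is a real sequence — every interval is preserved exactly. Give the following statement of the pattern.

With a 4-note motive the entries are Eb4, F4, G4, A4, each up a 2nd from the previous.
Statement 5 starts on B4 and keeps the same exact contour: B4 D#5 E5 G#5.

B4 D#5 E5 G#5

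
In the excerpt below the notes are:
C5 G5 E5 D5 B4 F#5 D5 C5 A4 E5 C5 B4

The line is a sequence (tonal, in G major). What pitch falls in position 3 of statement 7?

F#4

With 4-note cells, note 3 of each statement runs E5, D5, C5.
Extending down a 2nd: B4 → A4 → G4 → F#4.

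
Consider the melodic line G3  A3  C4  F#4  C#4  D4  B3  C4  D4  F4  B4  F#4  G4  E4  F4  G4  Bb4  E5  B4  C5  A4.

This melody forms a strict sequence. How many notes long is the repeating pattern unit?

7

Try groups of 7 (3 cells in 21 notes):
G3 A3 C4 F#4 C#4 D4 B3 | C4 D4 F4 B4 F#4 G4 E4 | F4 G4 Bb4 E5 B4 C5 A4
Every group is a transposition up a 4th of the one before; no shorter unit works.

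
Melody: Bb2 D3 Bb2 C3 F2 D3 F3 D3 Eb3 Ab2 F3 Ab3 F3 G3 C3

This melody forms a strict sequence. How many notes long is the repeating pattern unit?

15 notes total. Splitting into 3 groups of 5:
Bb2 D3 Bb2 C3 F2 | D3 F3 D3 Eb3 Ab2 | F3 Ab3 F3 G3 C3
Each cell is the previous one up a 3rd — so the unit is 5 notes.

5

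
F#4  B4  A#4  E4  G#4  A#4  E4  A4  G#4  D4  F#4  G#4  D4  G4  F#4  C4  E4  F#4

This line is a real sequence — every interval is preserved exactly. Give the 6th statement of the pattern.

Taking 6-note groups, the heads are F#4, E4, D4: the pattern moves down a 2nd.
Continuing the starts: C4 → Bb3 → Ab3.
From Ab3 the exact shape gives Ab3 Db4 C4 Gb3 Bb3 C4.

Ab3 Db4 C4 Gb3 Bb3 C4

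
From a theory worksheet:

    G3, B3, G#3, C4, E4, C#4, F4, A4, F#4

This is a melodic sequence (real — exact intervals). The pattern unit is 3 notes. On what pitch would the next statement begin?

Bb4

Unit = 3 notes; the statements start on G3, C4, F4, moving up a 4th each time.
One more step up a 4th gives Bb4.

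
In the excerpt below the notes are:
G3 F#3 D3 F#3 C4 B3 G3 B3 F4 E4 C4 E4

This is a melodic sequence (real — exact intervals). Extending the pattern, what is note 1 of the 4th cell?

Grouping in 4s, the 1st note of each cell is G3, C4, F4.
Each moves up a 4th; the next is Bb4.

Bb4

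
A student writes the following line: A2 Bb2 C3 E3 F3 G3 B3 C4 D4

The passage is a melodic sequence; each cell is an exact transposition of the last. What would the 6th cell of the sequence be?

G#5 A5 B5

The 3-note cells begin on A2, E3, B3 — each up a 5th from the last.
Carrying on: F#4 → C#5 → G#5.
From G#5 the exact shape gives G#5 A5 B5.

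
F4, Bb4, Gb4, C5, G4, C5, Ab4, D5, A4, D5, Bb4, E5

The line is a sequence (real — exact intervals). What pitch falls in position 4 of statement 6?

A#5

Grouping in 4s, the 4th note of each cell is C5, D5, E5.
Each moves up a 2nd. Continuing: F#5 → G#5 → A#5.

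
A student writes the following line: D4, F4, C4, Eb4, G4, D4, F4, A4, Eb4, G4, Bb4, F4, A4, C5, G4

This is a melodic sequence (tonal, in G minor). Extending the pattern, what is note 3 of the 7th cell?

The unit is 3 notes. Position-3 pitches of the 5 shown cells: C4, D4, Eb4, F4, G4.
Extending up a 2nd: A4 → Bb4.

Bb4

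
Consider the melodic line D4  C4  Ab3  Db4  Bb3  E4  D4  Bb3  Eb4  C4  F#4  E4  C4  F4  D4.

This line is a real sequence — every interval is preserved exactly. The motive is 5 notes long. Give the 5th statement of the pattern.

With a 5-note motive the entries are D4, E4, F#4, each up a 2nd from the previous.
Carrying on: G#4 → A#4.
So cell 5 is A#4 G#4 E4 A4 F#4.

A#4 G#4 E4 A4 F#4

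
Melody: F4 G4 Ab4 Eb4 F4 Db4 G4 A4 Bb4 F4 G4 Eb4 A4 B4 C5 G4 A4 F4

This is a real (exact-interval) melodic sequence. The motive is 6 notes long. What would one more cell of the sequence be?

B4 C#5 D5 A4 B4 G4

Taking 6-note groups, the heads are F4, G4, A4: the pattern moves up a 2nd.
So cell 4 is B4 C#5 D5 A4 B4 G4.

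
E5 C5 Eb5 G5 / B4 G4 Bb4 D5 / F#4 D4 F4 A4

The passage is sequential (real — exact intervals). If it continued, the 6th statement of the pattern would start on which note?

D#3

Unit = 4 notes; the statements start on E5, B4, F#4, moving down a 4th each time.
Continuing: C#4 → G#3 → D#3. Statement 6 starts on D#3.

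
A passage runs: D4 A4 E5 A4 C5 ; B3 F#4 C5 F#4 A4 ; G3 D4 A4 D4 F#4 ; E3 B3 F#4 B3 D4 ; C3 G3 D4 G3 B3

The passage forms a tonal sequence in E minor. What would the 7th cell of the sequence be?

F#2 C3 G3 C3 E3

With a 5-note motive the entries are D4, B3, G3, E3, C3, each down a 3rd from the previous.
Continuing the starts: A2 → F#2.
So cell 7 is F#2 C3 G3 C3 E3.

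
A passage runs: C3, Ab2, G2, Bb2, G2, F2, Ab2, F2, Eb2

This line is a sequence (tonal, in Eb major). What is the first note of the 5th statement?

F2

The 3-note cells begin on C3, Bb2, Ab2 — each down a 2nd from the last.
Continuing: G2 → F2. Statement 5 starts on F2.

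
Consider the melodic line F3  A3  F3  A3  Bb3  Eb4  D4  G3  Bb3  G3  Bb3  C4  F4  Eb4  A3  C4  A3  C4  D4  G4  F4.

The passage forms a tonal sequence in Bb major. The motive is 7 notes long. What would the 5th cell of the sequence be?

Unit = 7 notes; the statements start on F3, G3, A3, moving up a 2nd each time.
Continuing the starts: Bb3 → C4.
So cell 5 is C4 Eb4 C4 Eb4 F4 Bb4 A4.

C4 Eb4 C4 Eb4 F4 Bb4 A4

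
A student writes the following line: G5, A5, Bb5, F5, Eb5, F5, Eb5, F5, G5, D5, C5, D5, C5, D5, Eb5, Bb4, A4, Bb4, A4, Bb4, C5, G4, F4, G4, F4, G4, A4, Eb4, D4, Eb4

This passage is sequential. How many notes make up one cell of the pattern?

There are 30 notes; a 6-note unit gives 5 cells:
G5 A5 Bb5 F5 Eb5 F5 | Eb5 F5 G5 D5 C5 D5 | C5 D5 Eb5 Bb4 A4 Bb4 | A4 Bb4 C5 G4 F4 G4 | F4 G4 A4 Eb4 D4 Eb4
That's a consistent down a 3rd shift per cell, and no other grouping gives one.

6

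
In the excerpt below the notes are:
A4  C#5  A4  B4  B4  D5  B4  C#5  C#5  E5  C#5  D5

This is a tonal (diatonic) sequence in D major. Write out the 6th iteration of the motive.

F#5 A5 F#5 G5

Unit = 4 notes; the statements start on A4, B4, C#5, moving up a 2nd each time.
Continuing the starts: D5 → E5 → F#5.
From F#5 the diatonic shape gives F#5 A5 F#5 G5.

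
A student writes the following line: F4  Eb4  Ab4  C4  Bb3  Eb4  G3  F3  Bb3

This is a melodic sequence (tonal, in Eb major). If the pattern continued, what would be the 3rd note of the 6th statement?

With 3-note cells, note 3 of each statement runs Ab4, Eb4, Bb3.
Carrying that down a 4th forward: F3 → C3 → G2.

G2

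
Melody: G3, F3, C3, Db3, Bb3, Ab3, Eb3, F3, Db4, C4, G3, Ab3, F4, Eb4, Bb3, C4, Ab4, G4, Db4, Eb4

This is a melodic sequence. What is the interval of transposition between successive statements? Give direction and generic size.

up a 3rd

With a 4-note motive the entries are G3, Bb3, Db4, F4, Ab4, each up a 3rd from the previous.
G3 to Bb3 is up a 3rd.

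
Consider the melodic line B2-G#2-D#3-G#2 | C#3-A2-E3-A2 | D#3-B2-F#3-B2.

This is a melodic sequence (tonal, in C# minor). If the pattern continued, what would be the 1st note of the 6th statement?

G#3

With 4-note cells, note 1 of each statement runs B2, C#3, D#3.
Carrying that up a 2nd forward: E3 → F#3 → G#3.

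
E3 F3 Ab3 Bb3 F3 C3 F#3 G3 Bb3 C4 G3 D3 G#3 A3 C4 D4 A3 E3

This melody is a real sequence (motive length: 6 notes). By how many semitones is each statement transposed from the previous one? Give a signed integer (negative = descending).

2

With a 6-note motive the entries are E3, F#3, G#3, each up a 2nd from the previous.
E3→F#3 is 54 − 52 = 2 semitones.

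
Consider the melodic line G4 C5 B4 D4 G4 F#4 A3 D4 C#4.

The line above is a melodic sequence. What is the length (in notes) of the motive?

3

Try groups of 3 (3 cells in 9 notes):
G4 C5 B4 | D4 G4 F#4 | A3 D4 C#4
Each cell is the previous one down a 4th — so the unit is 3 notes.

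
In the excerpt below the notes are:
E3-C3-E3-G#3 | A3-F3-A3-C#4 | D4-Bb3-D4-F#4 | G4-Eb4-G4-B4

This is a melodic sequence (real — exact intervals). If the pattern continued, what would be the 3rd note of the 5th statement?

C5

Grouping in 4s, the 3rd note of each cell is E3, A3, D4, G4.
Each moves up a 4th; the next is C5.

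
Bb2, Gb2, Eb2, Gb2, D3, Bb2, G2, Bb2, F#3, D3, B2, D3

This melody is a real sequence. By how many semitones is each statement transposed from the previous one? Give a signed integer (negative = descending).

Taking 4-note groups, the heads are Bb2, D3, F#3: the pattern moves up a 3rd.
Counting half-steps from Bb2 to D3: 4.

4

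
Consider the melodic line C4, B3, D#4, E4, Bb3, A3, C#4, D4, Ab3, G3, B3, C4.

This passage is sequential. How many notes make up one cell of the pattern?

4

12 notes total. Splitting into 3 groups of 4:
C4 B3 D#4 E4 | Bb3 A3 C#4 D4 | Ab3 G3 B3 C4
Each cell is the previous one down a 2nd — so the unit is 4 notes.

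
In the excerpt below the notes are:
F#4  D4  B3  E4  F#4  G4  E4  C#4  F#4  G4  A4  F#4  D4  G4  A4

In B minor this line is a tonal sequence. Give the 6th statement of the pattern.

With a 5-note motive the entries are F#4, G4, A4, each up a 2nd from the previous.
Carrying on: B4 → C#5 → D5.
So cell 6 is D5 B4 G4 C#5 D5.

D5 B4 G4 C#5 D5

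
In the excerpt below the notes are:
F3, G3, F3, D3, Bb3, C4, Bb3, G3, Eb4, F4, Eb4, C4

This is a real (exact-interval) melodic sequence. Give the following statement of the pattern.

Taking 4-note groups, the heads are F3, Bb3, Eb4: the pattern moves up a 4th.
Statement 4 starts on Ab4 and keeps the same exact contour: Ab4 Bb4 Ab4 F4.

Ab4 Bb4 Ab4 F4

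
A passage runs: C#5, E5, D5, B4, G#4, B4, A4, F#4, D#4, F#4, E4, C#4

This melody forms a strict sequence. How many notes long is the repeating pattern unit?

12 notes total. Splitting into 3 groups of 4:
C#5 E5 D5 B4 | G#4 B4 A4 F#4 | D#4 F#4 E4 C#4
Every group is a transposition down a 4th of the one before; no shorter unit works.

4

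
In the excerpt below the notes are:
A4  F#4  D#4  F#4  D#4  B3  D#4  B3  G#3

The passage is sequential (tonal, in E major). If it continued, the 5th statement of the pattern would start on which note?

Taking 3-note groups, the heads are A4, F#4, D#4: the pattern moves down a 3rd.
Extending the heads down a 3rd: B3 → G#3.

G#3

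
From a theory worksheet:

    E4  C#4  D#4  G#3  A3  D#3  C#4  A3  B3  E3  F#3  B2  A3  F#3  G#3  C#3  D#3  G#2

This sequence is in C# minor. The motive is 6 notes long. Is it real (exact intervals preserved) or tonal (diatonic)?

Every note is diatonic to C# minor.
Cell 1 has -3 semitones from note 1 to 2, but cell 2 has -4 — the interval quality changes while the contour stays the same, which is the hallmark of a tonal sequence.

tonal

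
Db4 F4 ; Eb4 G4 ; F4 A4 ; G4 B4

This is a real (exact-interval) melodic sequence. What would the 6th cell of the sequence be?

With a 2-note motive the entries are Db4, Eb4, F4, G4, each up a 2nd from the previous.
Continuing the starts: A4 → B4.
Statement 6 starts on B4 and keeps the same exact contour: B4 D#5.

B4 D#5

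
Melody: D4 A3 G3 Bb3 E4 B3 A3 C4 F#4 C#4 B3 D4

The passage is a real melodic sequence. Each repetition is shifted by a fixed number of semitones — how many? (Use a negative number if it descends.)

2

With a 4-note motive the entries are D4, E4, F#4, each up a 2nd from the previous.
D4→E4 is 64 − 62 = 2 semitones.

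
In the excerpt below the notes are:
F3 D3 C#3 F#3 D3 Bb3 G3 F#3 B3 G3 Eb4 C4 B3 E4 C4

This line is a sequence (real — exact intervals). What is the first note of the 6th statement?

The 5-note cells begin on F3, Bb3, Eb4 — each up a 4th from the last.
Extending the heads up a 4th: Ab4 → Db5 → Gb5.

Gb5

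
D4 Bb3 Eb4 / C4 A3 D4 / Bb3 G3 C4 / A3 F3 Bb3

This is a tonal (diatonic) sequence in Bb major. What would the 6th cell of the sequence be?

F3 D3 G3

The 3-note cells begin on D4, C4, Bb3, A3 — each down a 2nd from the last.
Continuing the starts: G3 → F3.
Statement 6 starts on F3 and keeps the same diatonic contour: F3 D3 G3.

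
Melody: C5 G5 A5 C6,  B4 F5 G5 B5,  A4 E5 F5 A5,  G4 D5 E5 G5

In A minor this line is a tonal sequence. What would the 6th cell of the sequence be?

Taking 4-note groups, the heads are C5, B4, A4, G4: the pattern moves down a 2nd.
Carrying on: F4 → E4.
From E4 the diatonic shape gives E4 B4 C5 E5.

E4 B4 C5 E5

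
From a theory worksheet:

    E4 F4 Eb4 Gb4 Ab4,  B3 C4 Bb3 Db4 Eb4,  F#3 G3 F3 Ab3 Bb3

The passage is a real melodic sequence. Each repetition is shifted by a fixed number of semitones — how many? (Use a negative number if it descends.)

Unit = 5 notes; the statements start on E4, B3, F#3, moving down a 4th each time.
E4→B3 is 59 − 64 = -5 semitones.

-5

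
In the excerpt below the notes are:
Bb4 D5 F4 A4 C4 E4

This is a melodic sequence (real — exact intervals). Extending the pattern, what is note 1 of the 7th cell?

Grouping in 2s, the 1st note of each cell is Bb4, F4, C4.
Extending down a 4th: G3 → D3 → A2 → E2.

E2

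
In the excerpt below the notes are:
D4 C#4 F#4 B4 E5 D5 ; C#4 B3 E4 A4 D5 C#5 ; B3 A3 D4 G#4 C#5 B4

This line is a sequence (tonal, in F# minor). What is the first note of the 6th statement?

With a 6-note motive the entries are D4, C#4, B3, each down a 2nd from the previous.
Continuing: A3 → G#3 → F#3. Statement 6 starts on F#3.

F#3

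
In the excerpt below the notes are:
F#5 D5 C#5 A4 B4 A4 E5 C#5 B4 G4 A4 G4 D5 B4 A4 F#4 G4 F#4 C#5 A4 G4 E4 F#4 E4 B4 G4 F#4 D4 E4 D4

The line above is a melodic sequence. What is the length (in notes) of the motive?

6

Try groups of 6 (5 cells in 30 notes):
F#5 D5 C#5 A4 B4 A4 | E5 C#5 B4 G4 A4 G4 | D5 B4 A4 F#4 G4 F#4 | C#5 A4 G4 E4 F#4 E4 | B4 G4 F#4 D4 E4 D4
That's a consistent down a 2nd shift per cell, and no other grouping gives one.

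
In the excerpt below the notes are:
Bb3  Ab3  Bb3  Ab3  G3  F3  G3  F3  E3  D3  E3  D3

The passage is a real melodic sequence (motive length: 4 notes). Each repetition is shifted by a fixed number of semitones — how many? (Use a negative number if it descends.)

Unit = 4 notes; the statements start on Bb3, G3, E3, moving down a 3rd each time.
Counting half-steps from Bb3 to G3: -3.

-3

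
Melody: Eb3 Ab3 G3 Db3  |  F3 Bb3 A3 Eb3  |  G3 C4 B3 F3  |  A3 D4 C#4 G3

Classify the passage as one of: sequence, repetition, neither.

Each 4-note cell is the previous one transposed up a 2nd.

sequence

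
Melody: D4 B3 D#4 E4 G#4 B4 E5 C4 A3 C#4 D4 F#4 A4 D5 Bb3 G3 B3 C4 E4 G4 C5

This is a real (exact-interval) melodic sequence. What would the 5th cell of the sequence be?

Gb3 Eb3 G3 Ab3 C4 Eb4 Ab4

Unit = 7 notes; the statements start on D4, C4, Bb3, moving down a 2nd each time.
Continuing the starts: Ab3 → Gb3.
Statement 5 starts on Gb3 and keeps the same exact contour: Gb3 Eb3 G3 Ab3 C4 Eb4 Ab4.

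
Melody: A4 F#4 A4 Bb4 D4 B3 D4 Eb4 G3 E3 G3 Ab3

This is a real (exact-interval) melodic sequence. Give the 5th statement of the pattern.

F2 D2 F2 Gb2

The 4-note cells begin on A4, D4, G3 — each down a 5th from the last.
Carrying on: C3 → F2.
So cell 5 is F2 D2 F2 Gb2.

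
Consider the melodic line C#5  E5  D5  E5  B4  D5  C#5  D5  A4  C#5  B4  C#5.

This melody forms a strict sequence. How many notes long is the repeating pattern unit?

4

Try groups of 4 (3 cells in 12 notes):
C#5 E5 D5 E5 | B4 D5 C#5 D5 | A4 C#5 B4 C#5
That's a consistent down a 2nd shift per cell, and no other grouping gives one.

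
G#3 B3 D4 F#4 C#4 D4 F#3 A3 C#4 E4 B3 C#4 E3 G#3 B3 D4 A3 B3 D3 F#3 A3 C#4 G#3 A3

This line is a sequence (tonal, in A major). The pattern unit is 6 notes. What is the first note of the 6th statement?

Taking 6-note groups, the heads are G#3, F#3, E3, D3: the pattern moves down a 2nd.
Extending the heads down a 2nd: C#3 → B2.

B2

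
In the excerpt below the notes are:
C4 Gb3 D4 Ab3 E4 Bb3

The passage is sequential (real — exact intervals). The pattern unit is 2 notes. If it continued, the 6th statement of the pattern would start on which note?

Taking 2-note groups, the heads are C4, D4, E4: the pattern moves up a 2nd.
Continuing: F#4 → G#4 → A#4. Statement 6 starts on A#4.

A#4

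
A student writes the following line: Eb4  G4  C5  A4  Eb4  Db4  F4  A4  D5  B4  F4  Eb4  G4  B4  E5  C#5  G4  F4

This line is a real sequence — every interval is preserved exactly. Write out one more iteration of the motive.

The 6-note cells begin on Eb4, F4, G4 — each up a 2nd from the last.
So cell 4 is A4 C#5 F#5 D#5 A4 G4.

A4 C#5 F#5 D#5 A4 G4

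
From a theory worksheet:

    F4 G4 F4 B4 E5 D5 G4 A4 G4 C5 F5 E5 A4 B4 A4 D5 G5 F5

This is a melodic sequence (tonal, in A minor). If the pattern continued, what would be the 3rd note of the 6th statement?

D5

With 6-note cells, note 3 of each statement runs F4, G4, A4.
Carrying that up a 2nd forward: B4 → C5 → D5.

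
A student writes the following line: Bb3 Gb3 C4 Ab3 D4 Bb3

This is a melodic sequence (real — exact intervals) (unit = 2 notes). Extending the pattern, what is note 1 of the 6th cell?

G#4

Grouping in 2s, the 1st note of each cell is Bb3, C4, D4.
Carrying that up a 2nd forward: E4 → F#4 → G#4.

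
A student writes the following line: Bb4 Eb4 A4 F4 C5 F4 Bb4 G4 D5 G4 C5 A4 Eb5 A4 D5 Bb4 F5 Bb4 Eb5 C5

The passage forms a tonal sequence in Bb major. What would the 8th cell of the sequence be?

Bb5 Eb5 A5 F5

With a 4-note motive the entries are Bb4, C5, D5, Eb5, F5, each up a 2nd from the previous.
Extending up a 2nd: G5 → A5 → Bb5.
Statement 8 starts on Bb5 and keeps the same diatonic contour: Bb5 Eb5 A5 F5.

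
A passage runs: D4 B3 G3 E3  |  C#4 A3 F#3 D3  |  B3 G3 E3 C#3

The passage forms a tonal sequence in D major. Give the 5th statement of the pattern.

G3 E3 C#3 A2

Taking 4-note groups, the heads are D4, C#4, B3: the pattern moves down a 2nd.
Continuing the starts: A3 → G3.
From G3 the diatonic shape gives G3 E3 C#3 A2.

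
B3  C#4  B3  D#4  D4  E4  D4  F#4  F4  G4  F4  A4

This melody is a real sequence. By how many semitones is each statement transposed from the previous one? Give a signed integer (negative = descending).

Unit = 4 notes; the statements start on B3, D4, F4, moving up a 3rd each time.
B3 to D4 spans +3 semitones.

3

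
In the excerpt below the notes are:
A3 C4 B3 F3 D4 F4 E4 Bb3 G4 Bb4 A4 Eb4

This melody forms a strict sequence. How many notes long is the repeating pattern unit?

There are 12 notes; a 4-note unit gives 3 cells:
A3 C4 B3 F3 | D4 F4 E4 Bb3 | G4 Bb4 A4 Eb4
Each cell is the previous one up a 4th — so the unit is 4 notes.

4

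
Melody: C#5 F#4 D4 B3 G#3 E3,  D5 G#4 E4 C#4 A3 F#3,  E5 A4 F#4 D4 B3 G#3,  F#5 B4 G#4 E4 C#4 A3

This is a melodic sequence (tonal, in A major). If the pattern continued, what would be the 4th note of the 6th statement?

With 6-note cells, note 4 of each statement runs B3, C#4, D4, E4.
Carrying that up a 2nd forward: F#4 → G#4.

G#4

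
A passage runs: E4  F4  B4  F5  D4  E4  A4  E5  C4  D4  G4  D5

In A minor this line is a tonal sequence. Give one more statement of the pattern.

B3 C4 F4 C5

Unit = 4 notes; the statements start on E4, D4, C4, moving down a 2nd each time.
So cell 4 is B3 C4 F4 C5.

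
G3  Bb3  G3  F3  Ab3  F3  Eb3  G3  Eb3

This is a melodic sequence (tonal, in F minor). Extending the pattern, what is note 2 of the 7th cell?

Grouping in 3s, the 2nd note of each cell is Bb3, Ab3, G3.
Extending down a 2nd: F3 → Eb3 → Db3 → C3.

C3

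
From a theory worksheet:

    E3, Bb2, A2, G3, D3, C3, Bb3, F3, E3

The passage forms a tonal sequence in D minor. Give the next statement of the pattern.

The 3-note cells begin on E3, G3, Bb3 — each up a 3rd from the last.
From D4 the diatonic shape gives D4 A3 G3.

D4 A3 G3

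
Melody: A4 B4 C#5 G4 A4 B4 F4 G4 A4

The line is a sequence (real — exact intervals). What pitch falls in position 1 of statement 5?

Db4

The unit is 3 notes. Position-1 pitches of the 3 shown cells: A4, G4, F4.
Each moves down a 2nd. Continuing: Eb4 → Db4.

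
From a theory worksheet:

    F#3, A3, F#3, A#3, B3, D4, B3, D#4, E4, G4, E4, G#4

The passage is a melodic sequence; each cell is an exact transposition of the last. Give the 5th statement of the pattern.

D5 F5 D5 F#5

The 4-note cells begin on F#3, B3, E4 — each up a 4th from the last.
Continuing the starts: A4 → D5.
From D5 the exact shape gives D5 F5 D5 F#5.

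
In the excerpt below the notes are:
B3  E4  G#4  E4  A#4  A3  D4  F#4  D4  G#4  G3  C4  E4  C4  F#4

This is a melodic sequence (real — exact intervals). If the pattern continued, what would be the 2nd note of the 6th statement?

With 5-note cells, note 2 of each statement runs E4, D4, C4.
Carrying that down a 2nd forward: Bb3 → Ab3 → Gb3.

Gb3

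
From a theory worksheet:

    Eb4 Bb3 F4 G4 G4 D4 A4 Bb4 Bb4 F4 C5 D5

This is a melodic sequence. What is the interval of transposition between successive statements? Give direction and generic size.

up a 3rd

The 4-note cells begin on Eb4, G4, Bb4 — each up a 3rd from the last.
Eb4 to G4 is up a 3rd.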